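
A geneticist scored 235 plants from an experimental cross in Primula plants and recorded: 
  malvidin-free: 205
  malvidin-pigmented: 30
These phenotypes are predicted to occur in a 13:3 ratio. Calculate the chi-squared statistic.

5.524

Expected counts for N = 235 under a 13:3 ratio (total parts = 16):
  malvidin-free: 235 × 13/16 = 190.9375
  malvidin-pigmented: 235 × 3/16 = 44.0625
χ² = Σ (O − E)² / E
  malvidin-free: (205 − 190.9375)² / 190.9375 = 1.0357
  malvidin-pigmented: (30 − 44.0625)² / 44.0625 = 4.4880
χ² = 1.0357 + 4.4880 = 5.5237 ≈ 5.524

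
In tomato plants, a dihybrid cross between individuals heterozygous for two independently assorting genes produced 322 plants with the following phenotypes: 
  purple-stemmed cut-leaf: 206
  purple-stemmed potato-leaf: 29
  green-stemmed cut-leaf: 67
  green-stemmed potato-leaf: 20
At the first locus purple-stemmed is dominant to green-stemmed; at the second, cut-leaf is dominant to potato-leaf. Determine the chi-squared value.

A dihybrid F₂ with independent assortment and complete dominance at both loci gives a 9:3:3:1 phenotypic ratio.
Expected counts for N = 322 under a 9:3:3:1 ratio (total parts = 16):
  purple-stemmed cut-leaf: 322 × 9/16 = 181.125
  purple-stemmed potato-leaf: 322 × 3/16 = 60.375
  green-stemmed cut-leaf: 322 × 3/16 = 60.375
  green-stemmed potato-leaf: 322 × 1/16 = 20.125
χ² = Σ (O − E)² / E
  purple-stemmed cut-leaf: (206 − 181.125)² / 181.125 = 3.4162
  purple-stemmed potato-leaf: (29 − 60.375)² / 60.375 = 16.3046
  green-stemmed cut-leaf: (67 − 60.375)² / 60.375 = 0.7270
  green-stemmed potato-leaf: (20 − 20.125)² / 20.125 = 0.0008
χ² = 3.4162 + 16.3046 + 0.7270 + 0.0008 = 20.4486 ≈ 20.449

20.449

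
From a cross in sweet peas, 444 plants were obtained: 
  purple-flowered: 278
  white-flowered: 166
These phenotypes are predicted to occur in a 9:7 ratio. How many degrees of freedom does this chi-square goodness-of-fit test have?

A goodness-of-fit test with 2 phenotype classes has df = 2 − 1 = 1.

1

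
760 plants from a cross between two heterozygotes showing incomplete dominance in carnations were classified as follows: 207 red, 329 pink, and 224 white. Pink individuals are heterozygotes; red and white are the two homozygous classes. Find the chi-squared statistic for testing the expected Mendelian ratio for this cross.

14.450

With incomplete dominance, a heterozygote × heterozygote cross gives a 1:2:1 phenotypic ratio.
Expected counts for N = 760 under a 1:2:1 ratio (total parts = 4):
  red: 760 × 1/4 = 190
  pink: 760 × 2/4 = 380
  white: 760 × 1/4 = 190
χ² = Σ (O − E)² / E
  red: (207 − 190)² / 190 = 1.5211
  pink: (329 − 380)² / 380 = 6.8447
  white: (224 − 190)² / 190 = 6.0842
χ² = 1.5211 + 6.8447 + 6.0842 = 14.450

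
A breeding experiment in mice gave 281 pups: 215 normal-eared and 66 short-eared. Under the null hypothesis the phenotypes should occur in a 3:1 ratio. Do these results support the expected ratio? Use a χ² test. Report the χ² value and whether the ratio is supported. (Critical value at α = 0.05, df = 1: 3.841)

Expected counts for N = 281 under a 3:1 ratio (total parts = 4):
  normal-eared: 281 × 3/4 = 210.75
  short-eared: 281 × 1/4 = 70.25
χ² = Σ (O − E)² / E
  normal-eared: (215 − 210.75)² / 210.75 = 0.0857
  short-eared: (66 − 70.25)² / 70.25 = 0.2571
χ² = 0.0857 + 0.2571 = 0.3428 ≈ 0.343
Degrees of freedom = 2 − 1 = 1; critical value at α = 0.05 is 3.841.
Since 0.343 < 3.841, we fail to reject the null hypothesis — the data are consistent with the 3:1 ratio.

0.343; consistent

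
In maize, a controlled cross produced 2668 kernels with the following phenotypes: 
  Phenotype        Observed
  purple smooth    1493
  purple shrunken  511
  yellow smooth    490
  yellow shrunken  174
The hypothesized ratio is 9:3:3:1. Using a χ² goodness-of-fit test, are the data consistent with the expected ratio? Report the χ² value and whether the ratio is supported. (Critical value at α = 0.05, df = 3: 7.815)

The 9:3:3:1 ratio has 16 parts, so with N = 2668 the expected counts are:
  purple smooth: 2668 × 9/16 = 1500.75
  purple shrunken: 2668 × 3/16 = 500.25
  yellow smooth: 2668 × 3/16 = 500.25
  yellow shrunken: 2668 × 1/16 = 166.75
χ² = Σ (O − E)² / E
  purple smooth: (1493 − 1500.75)² / 1500.75 = 0.0400
  purple shrunken: (511 − 500.25)² / 500.25 = 0.2310
  yellow smooth: (490 − 500.25)² / 500.25 = 0.2100
  yellow shrunken: (174 − 166.75)² / 166.75 = 0.3152
χ² = 0.0400 + 0.2310 + 0.2100 + 0.3152 = 0.7962 ≈ 0.796
Degrees of freedom = 4 − 1 = 3; critical value at α = 0.05 is 7.815.
Since 0.796 < 7.815, we fail to reject the null hypothesis — the data are consistent with the 9:3:3:1 ratio.

0.796; consistent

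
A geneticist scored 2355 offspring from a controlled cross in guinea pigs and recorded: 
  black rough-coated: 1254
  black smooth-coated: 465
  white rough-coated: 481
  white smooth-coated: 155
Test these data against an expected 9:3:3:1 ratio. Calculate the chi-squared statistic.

The 9:3:3:1 ratio has 16 parts, so with N = 2355 the expected counts are:
  black rough-coated: 2355 × 9/16 = 1324.6875
  black smooth-coated: 2355 × 3/16 = 441.5625
  white rough-coated: 2355 × 3/16 = 441.5625
  white smooth-coated: 2355 × 1/16 = 147.1875
χ² = Σ (O − E)² / E
  black rough-coated: (1254 − 1324.6875)² / 1324.6875 = 3.7720
  black smooth-coated: (465 − 441.5625)² / 441.5625 = 1.2440
  white rough-coated: (481 − 441.5625)² / 441.5625 = 3.5223
  white smooth-coated: (155 − 147.1875)² / 147.1875 = 0.4147
χ² = 3.7720 + 1.2440 + 3.5223 + 0.4147 = 8.953

8.953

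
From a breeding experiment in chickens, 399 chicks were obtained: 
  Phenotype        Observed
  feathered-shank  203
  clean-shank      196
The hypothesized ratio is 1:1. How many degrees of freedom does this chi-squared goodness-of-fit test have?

A goodness-of-fit test with 2 phenotype classes has df = 2 − 1 = 1.

1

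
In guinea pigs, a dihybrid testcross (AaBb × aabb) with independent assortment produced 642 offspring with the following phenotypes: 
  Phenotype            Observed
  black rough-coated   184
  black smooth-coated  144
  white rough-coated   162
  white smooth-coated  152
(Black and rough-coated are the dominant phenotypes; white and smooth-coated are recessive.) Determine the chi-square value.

A dihybrid testcross with independent assortment gives a 1:1:1:1 ratio.
The 1:1:1:1 ratio has 4 parts, so with N = 642 the expected counts are:
  black rough-coated: 642 × 1/4 = 160.5
  black smooth-coated: 642 × 1/4 = 160.5
  white rough-coated: 642 × 1/4 = 160.5
  white smooth-coated: 642 × 1/4 = 160.5
χ² = Σ (O − E)² / E
  black rough-coated: (184 − 160.5)² / 160.5 = 3.4408
  black smooth-coated: (144 − 160.5)² / 160.5 = 1.6963
  white rough-coated: (162 − 160.5)² / 160.5 = 0.0140
  white smooth-coated: (152 − 160.5)² / 160.5 = 0.4502
χ² = 3.4408 + 1.6963 + 0.0140 + 0.4502 = 5.6013 ≈ 5.601

5.601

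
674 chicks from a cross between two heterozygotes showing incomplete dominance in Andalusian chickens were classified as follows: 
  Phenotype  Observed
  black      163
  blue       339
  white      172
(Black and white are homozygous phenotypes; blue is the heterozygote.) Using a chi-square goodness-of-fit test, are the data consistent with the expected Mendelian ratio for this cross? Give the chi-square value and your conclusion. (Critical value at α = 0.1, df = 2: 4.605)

0.264; consistent

With incomplete dominance, a heterozygote × heterozygote cross gives a 1:2:1 phenotypic ratio.
Total ratio parts = 4. Expected numbers out of 674:
  black: 674 × 1/4 = 168.5
  blue: 674 × 2/4 = 337
  white: 674 × 1/4 = 168.5
χ² = Σ (O − E)² / E
  black: (163 − 168.5)² / 168.5 = 0.1795
  blue: (339 − 337)² / 337 = 0.0119
  white: (172 − 168.5)² / 168.5 = 0.0727
χ² = 0.1795 + 0.0119 + 0.0727 = 0.2641 ≈ 0.264
Degrees of freedom = 3 − 1 = 2; critical value at α = 0.1 is 4.605.
Since 0.264 < 4.605, we fail to reject the null hypothesis — the data are consistent with the 1:2:1 ratio.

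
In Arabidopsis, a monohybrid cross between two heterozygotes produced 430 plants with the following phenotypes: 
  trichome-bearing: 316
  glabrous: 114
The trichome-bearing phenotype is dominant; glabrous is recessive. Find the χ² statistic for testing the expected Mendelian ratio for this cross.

0.524

For a monohybrid cross between heterozygotes with complete dominance, the expected phenotypic ratio is 3:1.
Expected counts for N = 430 under a 3:1 ratio (total parts = 4):
  trichome-bearing: 430 × 3/4 = 322.5
  glabrous: 430 × 1/4 = 107.5
χ² = Σ (O − E)² / E
  trichome-bearing: (316 − 322.5)² / 322.5 = 0.1310
  glabrous: (114 − 107.5)² / 107.5 = 0.3930
χ² = 0.1310 + 0.3930 = 0.524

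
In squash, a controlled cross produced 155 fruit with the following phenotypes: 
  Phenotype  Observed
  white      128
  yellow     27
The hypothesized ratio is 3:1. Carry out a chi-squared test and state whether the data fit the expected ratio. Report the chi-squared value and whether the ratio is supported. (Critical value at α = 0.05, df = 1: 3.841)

4.751; not consistent

Under the 3:1 hypothesis (Σ ratio = 4, N = 155):
  white: 155 × 3/4 = 116.25
  yellow: 155 × 1/4 = 38.75
χ² = Σ (O − E)² / E
  white: (128 − 116.25)² / 116.25 = 1.1876
  yellow: (27 − 38.75)² / 38.75 = 3.5629
χ² = 1.1876 + 3.5629 = 4.7505 ≈ 4.751
Degrees of freedom = 2 − 1 = 1; critical value at α = 0.05 is 3.841.
Since 4.751 > 3.841, we reject the null hypothesis — the data do not fit the 3:1 ratio.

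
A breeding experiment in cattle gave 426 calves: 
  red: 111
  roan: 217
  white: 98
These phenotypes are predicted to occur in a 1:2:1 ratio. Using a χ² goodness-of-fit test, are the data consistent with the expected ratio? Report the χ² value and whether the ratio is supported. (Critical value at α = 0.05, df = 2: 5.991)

0.944; consistent

Expected counts for N = 426 under a 1:2:1 ratio (total parts = 4):
  red: 426 × 1/4 = 106.5
  roan: 426 × 2/4 = 213
  white: 426 × 1/4 = 106.5
χ² = Σ (O − E)² / E
  red: (111 − 106.5)² / 106.5 = 0.1901
  roan: (217 − 213)² / 213 = 0.0751
  white: (98 − 106.5)² / 106.5 = 0.6784
χ² = 0.1901 + 0.0751 + 0.6784 = 0.9436 ≈ 0.944
Degrees of freedom = 3 − 1 = 2; critical value at α = 0.05 is 5.991.
Since 0.944 < 5.991, we fail to reject the null hypothesis — the data are consistent with the 1:2:1 ratio.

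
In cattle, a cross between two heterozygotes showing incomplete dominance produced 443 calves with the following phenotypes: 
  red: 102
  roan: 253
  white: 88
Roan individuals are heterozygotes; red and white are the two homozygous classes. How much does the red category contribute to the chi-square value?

With incomplete dominance, a heterozygote × heterozygote cross gives a 1:2:1 phenotypic ratio.
Under the 1:2:1 hypothesis (Σ ratio = 4, N = 443):
  red: 443 × 1/4 = 110.75
  roan: 443 × 2/4 = 221.5
  white: 443 × 1/4 = 110.75
Contribution of red: (102 − 110.75)² / 110.75 = 0.6913

0.691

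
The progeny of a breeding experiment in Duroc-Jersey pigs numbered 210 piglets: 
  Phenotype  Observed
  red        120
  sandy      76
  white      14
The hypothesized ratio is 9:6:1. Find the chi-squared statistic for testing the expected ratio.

Expected counts for N = 210 under a 9:6:1 ratio (total parts = 16):
  red: 210 × 9/16 = 118.125
  sandy: 210 × 6/16 = 78.75
  white: 210 × 1/16 = 13.125
χ² = Σ (O − E)² / E
  red: (120 − 118.125)² / 118.125 = 0.0298
  sandy: (76 − 78.75)² / 78.75 = 0.0960
  white: (14 − 13.125)² / 13.125 = 0.0583
χ² = 0.0298 + 0.0960 + 0.0583 = 0.1841 ≈ 0.184

0.184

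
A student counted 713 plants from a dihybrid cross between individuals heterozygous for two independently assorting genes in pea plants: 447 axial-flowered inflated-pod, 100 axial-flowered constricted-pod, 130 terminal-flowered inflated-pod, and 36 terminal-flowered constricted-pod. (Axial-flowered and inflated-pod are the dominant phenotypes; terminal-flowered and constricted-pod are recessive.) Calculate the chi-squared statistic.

A dihybrid F₂ with independent assortment and complete dominance at both loci gives a 9:3:3:1 phenotypic ratio.
Expected counts for N = 713 under a 9:3:3:1 ratio (total parts = 16):
  axial-flowered inflated-pod: 713 × 9/16 = 401.0625
  axial-flowered constricted-pod: 713 × 3/16 = 133.6875
  terminal-flowered inflated-pod: 713 × 3/16 = 133.6875
  terminal-flowered constricted-pod: 713 × 1/16 = 44.5625
χ² = Σ (O − E)² / E
  axial-flowered inflated-pod: (447 − 401.0625)² / 401.0625 = 5.2617
  axial-flowered constricted-pod: (100 − 133.6875)² / 133.6875 = 8.4888
  terminal-flowered inflated-pod: (130 − 133.6875)² / 133.6875 = 0.1017
  terminal-flowered constricted-pod: (36 − 44.5625)² / 44.5625 = 1.6452
χ² = 5.2617 + 8.4888 + 0.1017 + 1.6452 = 15.4974 ≈ 15.497

15.497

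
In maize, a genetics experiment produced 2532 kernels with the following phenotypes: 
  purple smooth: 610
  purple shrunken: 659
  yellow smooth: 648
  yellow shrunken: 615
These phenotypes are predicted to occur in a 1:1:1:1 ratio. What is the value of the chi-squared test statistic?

The 1:1:1:1 ratio has 4 parts, so with N = 2532 the expected counts are:
  purple smooth: 2532 × 1/4 = 633
  purple shrunken: 2532 × 1/4 = 633
  yellow smooth: 2532 × 1/4 = 633
  yellow shrunken: 2532 × 1/4 = 633
χ² = Σ (O − E)² / E
  purple smooth: (610 − 633)² / 633 = 0.8357
  purple shrunken: (659 − 633)² / 633 = 1.0679
  yellow smooth: (648 − 633)² / 633 = 0.3555
  yellow shrunken: (615 − 633)² / 633 = 0.5118
χ² = 0.8357 + 1.0679 + 0.3555 + 0.5118 = 2.7709 ≈ 2.771

2.771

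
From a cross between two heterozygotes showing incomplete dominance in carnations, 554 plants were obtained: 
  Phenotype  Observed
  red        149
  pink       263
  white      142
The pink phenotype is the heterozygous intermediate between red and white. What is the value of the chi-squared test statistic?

1.592

With incomplete dominance, a heterozygote × heterozygote cross gives a 1:2:1 phenotypic ratio.
The 1:2:1 ratio has 4 parts, so with N = 554 the expected counts are:
  red: 554 × 1/4 = 138.5
  pink: 554 × 2/4 = 277
  white: 554 × 1/4 = 138.5
χ² = Σ (O − E)² / E
  red: (149 − 138.5)² / 138.5 = 0.7960
  pink: (263 − 277)² / 277 = 0.7076
  white: (142 − 138.5)² / 138.5 = 0.0884
χ² = 0.7960 + 0.7076 + 0.0884 = 1.592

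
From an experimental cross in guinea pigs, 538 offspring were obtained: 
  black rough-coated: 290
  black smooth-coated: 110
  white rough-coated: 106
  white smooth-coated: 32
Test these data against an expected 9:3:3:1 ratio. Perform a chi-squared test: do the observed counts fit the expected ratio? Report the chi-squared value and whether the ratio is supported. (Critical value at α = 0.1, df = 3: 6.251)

1.691; consistent

Expected counts for N = 538 under a 9:3:3:1 ratio (total parts = 16):
  black rough-coated: 538 × 9/16 = 302.625
  black smooth-coated: 538 × 3/16 = 100.875
  white rough-coated: 538 × 3/16 = 100.875
  white smooth-coated: 538 × 1/16 = 33.625
χ² = Σ (O − E)² / E
  black rough-coated: (290 − 302.625)² / 302.625 = 0.5267
  black smooth-coated: (110 − 100.875)² / 100.875 = 0.8254
  white rough-coated: (106 − 100.875)² / 100.875 = 0.2604
  white smooth-coated: (32 − 33.625)² / 33.625 = 0.0785
χ² = 0.5267 + 0.8254 + 0.2604 + 0.0785 = 1.691
Degrees of freedom = 4 − 1 = 3; critical value at α = 0.1 is 6.251.
Since 1.691 < 6.251, we fail to reject the null hypothesis — the data are consistent with the 9:3:3:1 ratio.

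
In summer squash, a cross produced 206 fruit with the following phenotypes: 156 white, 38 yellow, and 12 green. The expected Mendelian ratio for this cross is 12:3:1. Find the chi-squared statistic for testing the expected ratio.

0.084

Under the 12:3:1 hypothesis (Σ ratio = 16, N = 206):
  white: 206 × 12/16 = 154.5
  yellow: 206 × 3/16 = 38.625
  green: 206 × 1/16 = 12.875
χ² = Σ (O − E)² / E
  white: (156 − 154.5)² / 154.5 = 0.0146
  yellow: (38 − 38.625)² / 38.625 = 0.0101
  green: (12 − 12.875)² / 12.875 = 0.0595
χ² = 0.0146 + 0.0101 + 0.0595 = 0.0842 ≈ 0.084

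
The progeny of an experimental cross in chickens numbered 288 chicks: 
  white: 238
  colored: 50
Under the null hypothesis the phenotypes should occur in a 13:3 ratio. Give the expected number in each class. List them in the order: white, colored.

Under the 13:3 hypothesis (Σ ratio = 16, N = 288):
  white: 288 × 13/16 = 234
  colored: 288 × 3/16 = 54

234, 54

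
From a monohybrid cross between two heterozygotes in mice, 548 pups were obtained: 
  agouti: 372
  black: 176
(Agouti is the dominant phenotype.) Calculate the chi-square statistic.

14.803

For a monohybrid cross between heterozygotes with complete dominance, the expected phenotypic ratio is 3:1.
The 3:1 ratio has 4 parts, so with N = 548 the expected counts are:
  agouti: 548 × 3/4 = 411
  black: 548 × 1/4 = 137
χ² = Σ (O − E)² / E
  agouti: (372 − 411)² / 411 = 3.7007
  black: (176 − 137)² / 137 = 11.1022
χ² = 3.7007 + 11.1022 = 14.8029 ≈ 14.803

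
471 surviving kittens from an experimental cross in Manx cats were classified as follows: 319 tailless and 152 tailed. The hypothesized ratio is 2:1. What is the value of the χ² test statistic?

Expected counts for N = 471 under a 2:1 ratio (total parts = 3):
  tailless: 471 × 2/3 = 314
  tailed: 471 × 1/3 = 157
χ² = Σ (O − E)² / E
  tailless: (319 − 314)² / 314 = 0.0796
  tailed: (152 − 157)² / 157 = 0.1592
χ² = 0.0796 + 0.1592 = 0.2388 ≈ 0.239

0.239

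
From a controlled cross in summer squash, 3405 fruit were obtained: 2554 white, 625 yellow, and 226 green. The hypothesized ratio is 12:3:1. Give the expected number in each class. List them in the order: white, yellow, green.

2553.75, 638.4375, 212.8125

Under the 12:3:1 hypothesis (Σ ratio = 16, N = 3405):
  white: 3405 × 12/16 = 2553.75
  yellow: 3405 × 3/16 = 638.4375
  green: 3405 × 1/16 = 212.8125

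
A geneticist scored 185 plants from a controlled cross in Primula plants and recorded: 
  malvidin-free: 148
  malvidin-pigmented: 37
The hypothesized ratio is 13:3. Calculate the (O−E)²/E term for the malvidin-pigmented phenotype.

0.154

The 13:3 ratio has 16 parts, so with N = 185 the expected counts are:
  malvidin-free: 185 × 13/16 = 150.3125
  malvidin-pigmented: 185 × 3/16 = 34.6875
Contribution of malvidin-pigmented: (37 − 34.6875)² / 34.6875 = 0.1542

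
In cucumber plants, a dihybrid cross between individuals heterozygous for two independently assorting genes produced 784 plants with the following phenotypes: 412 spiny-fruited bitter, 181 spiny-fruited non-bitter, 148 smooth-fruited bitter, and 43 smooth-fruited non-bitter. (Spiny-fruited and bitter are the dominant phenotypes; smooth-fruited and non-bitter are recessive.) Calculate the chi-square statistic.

10.512

A dihybrid F₂ with independent assortment and complete dominance at both loci gives a 9:3:3:1 phenotypic ratio.
Expected counts for N = 784 under a 9:3:3:1 ratio (total parts = 16):
  spiny-fruited bitter: 784 × 9/16 = 441
  spiny-fruited non-bitter: 784 × 3/16 = 147
  smooth-fruited bitter: 784 × 3/16 = 147
  smooth-fruited non-bitter: 784 × 1/16 = 49
χ² = Σ (O − E)² / E
  spiny-fruited bitter: (412 − 441)² / 441 = 1.9070
  spiny-fruited non-bitter: (181 − 147)² / 147 = 7.8639
  smooth-fruited bitter: (148 − 147)² / 147 = 0.0068
  smooth-fruited non-bitter: (43 − 49)² / 49 = 0.7347
χ² = 1.9070 + 7.8639 + 0.0068 + 0.7347 = 10.5124 ≈ 10.512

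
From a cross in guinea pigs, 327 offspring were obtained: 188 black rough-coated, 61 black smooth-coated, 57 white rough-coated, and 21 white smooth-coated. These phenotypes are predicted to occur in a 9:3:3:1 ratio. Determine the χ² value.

The 9:3:3:1 ratio has 16 parts, so with N = 327 the expected counts are:
  black rough-coated: 327 × 9/16 = 183.9375
  black smooth-coated: 327 × 3/16 = 61.3125
  white rough-coated: 327 × 3/16 = 61.3125
  white smooth-coated: 327 × 1/16 = 20.4375
χ² = Σ (O − E)² / E
  black rough-coated: (188 − 183.9375)² / 183.9375 = 0.0897
  black smooth-coated: (61 − 61.3125)² / 61.3125 = 0.0016
  white rough-coated: (57 − 61.3125)² / 61.3125 = 0.3033
  white smooth-coated: (21 − 20.4375)² / 20.4375 = 0.0155
χ² = 0.0897 + 0.0016 + 0.3033 + 0.0155 = 0.4101 ≈ 0.410

0.410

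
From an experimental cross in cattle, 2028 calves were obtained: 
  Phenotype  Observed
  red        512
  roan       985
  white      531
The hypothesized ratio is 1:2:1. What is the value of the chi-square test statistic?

Under the 1:2:1 hypothesis (Σ ratio = 4, N = 2028):
  red: 2028 × 1/4 = 507
  roan: 2028 × 2/4 = 1014
  white: 2028 × 1/4 = 507
χ² = Σ (O − E)² / E
  red: (512 − 507)² / 507 = 0.0493
  roan: (985 − 1014)² / 1014 = 0.8294
  white: (531 − 507)² / 507 = 1.1361
χ² = 0.0493 + 0.8294 + 1.1361 = 2.0148 ≈ 2.015

2.015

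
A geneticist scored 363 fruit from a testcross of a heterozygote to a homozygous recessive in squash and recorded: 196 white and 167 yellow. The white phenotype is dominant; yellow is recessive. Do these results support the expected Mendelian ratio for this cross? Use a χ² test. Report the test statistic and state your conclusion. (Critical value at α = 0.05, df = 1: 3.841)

A testcross of a heterozygote (Aa × aa) gives a 1:1 phenotypic ratio.
The 1:1 ratio has 2 parts, so with N = 363 the expected counts are:
  white: 363 × 1/2 = 181.5
  yellow: 363 × 1/2 = 181.5
χ² = Σ (O − E)² / E
  white: (196 − 181.5)² / 181.5 = 1.1584
  yellow: (167 − 181.5)² / 181.5 = 1.1584
χ² = 1.1584 + 1.1584 = 2.3168 ≈ 2.317
Degrees of freedom = 2 − 1 = 1; critical value at α = 0.05 is 3.841.
Since 2.317 < 3.841, we fail to reject the null hypothesis — the data are consistent with the 1:1 ratio.

2.317; consistent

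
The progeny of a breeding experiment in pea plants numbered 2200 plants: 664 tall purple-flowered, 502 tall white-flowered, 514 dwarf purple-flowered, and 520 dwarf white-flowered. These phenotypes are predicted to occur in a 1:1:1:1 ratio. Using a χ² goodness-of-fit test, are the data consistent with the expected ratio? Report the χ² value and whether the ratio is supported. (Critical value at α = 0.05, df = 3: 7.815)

The 1:1:1:1 ratio has 4 parts, so with N = 2200 the expected counts are:
  tall purple-flowered: 2200 × 1/4 = 550
  tall white-flowered: 2200 × 1/4 = 550
  dwarf purple-flowered: 2200 × 1/4 = 550
  dwarf white-flowered: 2200 × 1/4 = 550
χ² = Σ (O − E)² / E
  tall purple-flowered: (664 − 550)² / 550 = 23.6291
  tall white-flowered: (502 − 550)² / 550 = 4.1891
  dwarf purple-flowered: (514 − 550)² / 550 = 2.3564
  dwarf white-flowered: (520 − 550)² / 550 = 1.6364
χ² = 23.6291 + 4.1891 + 2.3564 + 1.6364 = 31.811
Degrees of freedom = 4 − 1 = 3; critical value at α = 0.05 is 7.815.
Since 31.811 > 7.815, we reject the null hypothesis — the data do not fit the 1:1:1:1 ratio.

31.811; not consistent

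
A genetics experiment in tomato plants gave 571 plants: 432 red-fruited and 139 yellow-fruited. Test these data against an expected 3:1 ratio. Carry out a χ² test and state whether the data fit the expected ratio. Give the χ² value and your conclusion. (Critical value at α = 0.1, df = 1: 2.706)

0.131; consistent

Expected counts for N = 571 under a 3:1 ratio (total parts = 4):
  red-fruited: 571 × 3/4 = 428.25
  yellow-fruited: 571 × 1/4 = 142.75
χ² = Σ (O − E)² / E
  red-fruited: (432 − 428.25)² / 428.25 = 0.0328
  yellow-fruited: (139 − 142.75)² / 142.75 = 0.0985
χ² = 0.0328 + 0.0985 = 0.1313 ≈ 0.131
Degrees of freedom = 2 − 1 = 1; critical value at α = 0.1 is 2.706.
Since 0.131 < 2.706, we fail to reject the null hypothesis — the data are consistent with the 3:1 ratio.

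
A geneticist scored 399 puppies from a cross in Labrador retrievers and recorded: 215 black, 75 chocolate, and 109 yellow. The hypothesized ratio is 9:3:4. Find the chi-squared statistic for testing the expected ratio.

1.255

Total ratio parts = 16. Expected numbers out of 399:
  black: 399 × 9/16 = 224.4375
  chocolate: 399 × 3/16 = 74.8125
  yellow: 399 × 4/16 = 99.75
χ² = Σ (O − E)² / E
  black: (215 − 224.4375)² / 224.4375 = 0.3968
  chocolate: (75 − 74.8125)² / 74.8125 = 0.0005
  yellow: (109 − 99.75)² / 99.75 = 0.8578
χ² = 0.3968 + 0.0005 + 0.8578 = 1.2551 ≈ 1.255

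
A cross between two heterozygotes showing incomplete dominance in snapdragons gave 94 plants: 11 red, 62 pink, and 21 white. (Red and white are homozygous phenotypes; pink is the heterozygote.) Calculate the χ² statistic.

With incomplete dominance, a heterozygote × heterozygote cross gives a 1:2:1 phenotypic ratio.
Expected counts for N = 94 under a 1:2:1 ratio (total parts = 4):
  red: 94 × 1/4 = 23.5
  pink: 94 × 2/4 = 47
  white: 94 × 1/4 = 23.5
χ² = Σ (O − E)² / E
  red: (11 − 23.5)² / 23.5 = 6.6489
  pink: (62 − 47)² / 47 = 4.7872
  white: (21 − 23.5)² / 23.5 = 0.2660
χ² = 6.6489 + 4.7872 + 0.2660 = 11.7021 ≈ 11.702

11.702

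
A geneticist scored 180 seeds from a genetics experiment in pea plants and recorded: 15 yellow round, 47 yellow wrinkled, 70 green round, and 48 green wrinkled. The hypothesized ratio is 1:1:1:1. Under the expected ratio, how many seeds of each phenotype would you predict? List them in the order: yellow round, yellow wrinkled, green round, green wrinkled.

Total ratio parts = 4. Expected numbers out of 180:
  yellow round: 180 × 1/4 = 45
  yellow wrinkled: 180 × 1/4 = 45
  green round: 180 × 1/4 = 45
  green wrinkled: 180 × 1/4 = 45

45, 45, 45, 45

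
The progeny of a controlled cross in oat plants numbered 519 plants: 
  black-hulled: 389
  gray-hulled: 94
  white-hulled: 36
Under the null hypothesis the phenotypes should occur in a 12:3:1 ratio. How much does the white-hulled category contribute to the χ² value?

Expected counts for N = 519 under a 12:3:1 ratio (total parts = 16):
  black-hulled: 519 × 12/16 = 389.25
  gray-hulled: 519 × 3/16 = 97.3125
  white-hulled: 519 × 1/16 = 32.4375
Contribution of white-hulled: (36 − 32.4375)² / 32.4375 = 0.3913

0.391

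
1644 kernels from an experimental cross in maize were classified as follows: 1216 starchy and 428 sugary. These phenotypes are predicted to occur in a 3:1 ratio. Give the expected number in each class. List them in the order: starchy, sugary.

1233, 411

Total ratio parts = 4. Expected numbers out of 1644:
  starchy: 1644 × 3/4 = 1233
  sugary: 1644 × 1/4 = 411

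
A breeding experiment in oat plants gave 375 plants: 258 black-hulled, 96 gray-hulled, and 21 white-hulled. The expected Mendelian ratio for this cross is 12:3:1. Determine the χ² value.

11.560

The 12:3:1 ratio has 16 parts, so with N = 375 the expected counts are:
  black-hulled: 375 × 12/16 = 281.25
  gray-hulled: 375 × 3/16 = 70.3125
  white-hulled: 375 × 1/16 = 23.4375
χ² = Σ (O − E)² / E
  black-hulled: (258 − 281.25)² / 281.25 = 1.9220
  gray-hulled: (96 − 70.3125)² / 70.3125 = 9.3845
  white-hulled: (21 − 23.4375)² / 23.4375 = 0.2535
χ² = 1.9220 + 9.3845 + 0.2535 = 11.560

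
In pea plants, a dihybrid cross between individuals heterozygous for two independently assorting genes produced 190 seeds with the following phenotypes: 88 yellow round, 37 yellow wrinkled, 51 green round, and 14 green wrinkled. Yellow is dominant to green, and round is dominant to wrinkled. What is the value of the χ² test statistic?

10.402

A dihybrid F₂ with independent assortment and complete dominance at both loci gives a 9:3:3:1 phenotypic ratio.
The 9:3:3:1 ratio has 16 parts, so with N = 190 the expected counts are:
  yellow round: 190 × 9/16 = 106.875
  yellow wrinkled: 190 × 3/16 = 35.625
  green round: 190 × 3/16 = 35.625
  green wrinkled: 190 × 1/16 = 11.875
χ² = Σ (O − E)² / E
  yellow round: (88 − 106.875)² / 106.875 = 3.3335
  yellow wrinkled: (37 − 35.625)² / 35.625 = 0.0531
  green round: (51 − 35.625)² / 35.625 = 6.6355
  green wrinkled: (14 − 11.875)² / 11.875 = 0.3803
χ² = 3.3335 + 0.0531 + 6.6355 + 0.3803 = 10.4024 ≈ 10.402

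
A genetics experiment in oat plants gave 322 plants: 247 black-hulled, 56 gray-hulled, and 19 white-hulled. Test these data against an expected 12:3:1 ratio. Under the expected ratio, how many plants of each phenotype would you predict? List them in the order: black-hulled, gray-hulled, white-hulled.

241.5, 60.375, 20.125

Expected counts for N = 322 under a 12:3:1 ratio (total parts = 16):
  black-hulled: 322 × 12/16 = 241.5
  gray-hulled: 322 × 3/16 = 60.375
  white-hulled: 322 × 1/16 = 20.125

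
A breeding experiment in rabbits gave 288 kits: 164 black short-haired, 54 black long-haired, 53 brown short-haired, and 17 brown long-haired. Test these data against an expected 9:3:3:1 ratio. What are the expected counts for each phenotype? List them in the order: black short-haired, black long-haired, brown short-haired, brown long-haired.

Under the 9:3:3:1 hypothesis (Σ ratio = 16, N = 288):
  black short-haired: 288 × 9/16 = 162
  black long-haired: 288 × 3/16 = 54
  brown short-haired: 288 × 3/16 = 54
  brown long-haired: 288 × 1/16 = 18

162, 54, 54, 18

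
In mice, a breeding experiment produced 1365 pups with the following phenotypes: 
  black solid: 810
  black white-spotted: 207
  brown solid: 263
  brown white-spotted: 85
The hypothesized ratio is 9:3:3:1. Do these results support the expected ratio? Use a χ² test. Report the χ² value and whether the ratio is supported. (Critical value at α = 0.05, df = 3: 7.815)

11.871; not consistent

Total ratio parts = 16. Expected numbers out of 1365:
  black solid: 1365 × 9/16 = 767.8125
  black white-spotted: 1365 × 3/16 = 255.9375
  brown solid: 1365 × 3/16 = 255.9375
  brown white-spotted: 1365 × 1/16 = 85.3125
χ² = Σ (O − E)² / E
  black solid: (810 − 767.8125)² / 767.8125 = 2.3180
  black white-spotted: (207 − 255.9375)² / 255.9375 = 9.3573
  brown solid: (263 − 255.9375)² / 255.9375 = 0.1949
  brown white-spotted: (85 − 85.3125)² / 85.3125 = 0.0011
χ² = 2.3180 + 9.3573 + 0.1949 + 0.0011 = 11.8713 ≈ 11.871
Degrees of freedom = 4 − 1 = 3; critical value at α = 0.05 is 7.815.
Since 11.871 > 7.815, we reject the null hypothesis — the data do not fit the 9:3:3:1 ratio.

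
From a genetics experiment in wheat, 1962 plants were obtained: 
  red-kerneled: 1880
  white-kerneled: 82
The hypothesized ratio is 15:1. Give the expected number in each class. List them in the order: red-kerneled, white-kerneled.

The 15:1 ratio has 16 parts, so with N = 1962 the expected counts are:
  red-kerneled: 1962 × 15/16 = 1839.375
  white-kerneled: 1962 × 1/16 = 122.625

1839.375, 122.625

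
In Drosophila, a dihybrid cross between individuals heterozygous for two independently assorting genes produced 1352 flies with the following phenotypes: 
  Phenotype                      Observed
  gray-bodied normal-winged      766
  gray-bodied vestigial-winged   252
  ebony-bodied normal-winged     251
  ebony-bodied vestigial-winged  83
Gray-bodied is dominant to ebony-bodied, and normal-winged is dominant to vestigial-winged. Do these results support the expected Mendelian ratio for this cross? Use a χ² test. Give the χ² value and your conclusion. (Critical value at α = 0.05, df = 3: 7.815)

A dihybrid F₂ with independent assortment and complete dominance at both loci gives a 9:3:3:1 phenotypic ratio.
Under the 9:3:3:1 hypothesis (Σ ratio = 16, N = 1352):
  gray-bodied normal-winged: 1352 × 9/16 = 760.5
  gray-bodied vestigial-winged: 1352 × 3/16 = 253.5
  ebony-bodied normal-winged: 1352 × 3/16 = 253.5
  ebony-bodied vestigial-winged: 1352 × 1/16 = 84.5
χ² = Σ (O − E)² / E
  gray-bodied normal-winged: (766 − 760.5)² / 760.5 = 0.0398
  gray-bodied vestigial-winged: (252 − 253.5)² / 253.5 = 0.0089
  ebony-bodied normal-winged: (251 − 253.5)² / 253.5 = 0.0247
  ebony-bodied vestigial-winged: (83 − 84.5)² / 84.5 = 0.0266
χ² = 0.0398 + 0.0089 + 0.0247 + 0.0266 = 0.100
Degrees of freedom = 4 − 1 = 3; critical value at α = 0.05 is 7.815.
Since 0.100 < 7.815, we fail to reject the null hypothesis — the data are consistent with the 9:3:3:1 ratio.

0.100; consistent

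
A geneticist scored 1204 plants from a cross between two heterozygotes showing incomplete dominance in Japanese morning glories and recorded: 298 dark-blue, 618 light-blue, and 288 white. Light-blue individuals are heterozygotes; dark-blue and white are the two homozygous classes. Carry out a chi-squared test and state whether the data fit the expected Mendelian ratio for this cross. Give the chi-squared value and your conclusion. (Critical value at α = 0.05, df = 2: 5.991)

With incomplete dominance, a heterozygote × heterozygote cross gives a 1:2:1 phenotypic ratio.
Under the 1:2:1 hypothesis (Σ ratio = 4, N = 1204):
  dark-blue: 1204 × 1/4 = 301
  light-blue: 1204 × 2/4 = 602
  white: 1204 × 1/4 = 301
χ² = Σ (O − E)² / E
  dark-blue: (298 − 301)² / 301 = 0.0299
  light-blue: (618 − 602)² / 602 = 0.4252
  white: (288 − 301)² / 301 = 0.5615
χ² = 0.0299 + 0.4252 + 0.5615 = 1.0166 ≈ 1.017
Degrees of freedom = 3 − 1 = 2; critical value at α = 0.05 is 5.991.
Since 1.017 < 5.991, we fail to reject the null hypothesis — the data are consistent with the 1:2:1 ratio.

1.017; consistent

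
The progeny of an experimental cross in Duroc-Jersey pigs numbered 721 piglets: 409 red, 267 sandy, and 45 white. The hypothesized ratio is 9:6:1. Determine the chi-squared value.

0.071

Total ratio parts = 16. Expected numbers out of 721:
  red: 721 × 9/16 = 405.5625
  sandy: 721 × 6/16 = 270.375
  white: 721 × 1/16 = 45.0625
χ² = Σ (O − E)² / E
  red: (409 − 405.5625)² / 405.5625 = 0.0291
  sandy: (267 − 270.375)² / 270.375 = 0.0421
  white: (45 − 45.0625)² / 45.0625 = 0.0001
χ² = 0.0291 + 0.0421 + 0.0001 = 0.0713 ≈ 0.071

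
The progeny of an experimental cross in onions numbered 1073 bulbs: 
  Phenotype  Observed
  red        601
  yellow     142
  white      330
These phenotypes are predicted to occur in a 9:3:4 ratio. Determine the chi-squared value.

The 9:3:4 ratio has 16 parts, so with N = 1073 the expected counts are:
  red: 1073 × 9/16 = 603.5625
  yellow: 1073 × 3/16 = 201.1875
  white: 1073 × 4/16 = 268.25
χ² = Σ (O − E)² / E
  red: (601 − 603.5625)² / 603.5625 = 0.0109
  yellow: (142 − 201.1875)² / 201.1875 = 17.4124
  white: (330 − 268.25)² / 268.25 = 14.2146
χ² = 0.0109 + 17.4124 + 14.2146 = 31.6379 ≈ 31.638

31.638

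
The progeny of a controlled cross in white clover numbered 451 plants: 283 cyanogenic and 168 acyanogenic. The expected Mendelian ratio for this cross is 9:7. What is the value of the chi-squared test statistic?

The 9:7 ratio has 16 parts, so with N = 451 the expected counts are:
  cyanogenic: 451 × 9/16 = 253.6875
  acyanogenic: 451 × 7/16 = 197.3125
χ² = Σ (O − E)² / E
  cyanogenic: (283 − 253.6875)² / 253.6875 = 3.3869
  acyanogenic: (168 − 197.3125)² / 197.3125 = 4.3546
χ² = 3.3869 + 4.3546 = 7.7415 ≈ 7.742

7.742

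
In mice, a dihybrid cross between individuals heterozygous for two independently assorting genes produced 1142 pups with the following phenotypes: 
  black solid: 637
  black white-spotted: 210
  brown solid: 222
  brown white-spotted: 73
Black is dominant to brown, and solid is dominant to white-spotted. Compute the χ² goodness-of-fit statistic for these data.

A dihybrid F₂ with independent assortment and complete dominance at both loci gives a 9:3:3:1 phenotypic ratio.
Total ratio parts = 16. Expected numbers out of 1142:
  black solid: 1142 × 9/16 = 642.375
  black white-spotted: 1142 × 3/16 = 214.125
  brown solid: 1142 × 3/16 = 214.125
  brown white-spotted: 1142 × 1/16 = 71.375
χ² = Σ (O − E)² / E
  black solid: (637 − 642.375)² / 642.375 = 0.0450
  black white-spotted: (210 − 214.125)² / 214.125 = 0.0795
  brown solid: (222 − 214.125)² / 214.125 = 0.2896
  brown white-spotted: (73 − 71.375)² / 71.375 = 0.0370
χ² = 0.0450 + 0.0795 + 0.2896 + 0.0370 = 0.4511 ≈ 0.451

0.451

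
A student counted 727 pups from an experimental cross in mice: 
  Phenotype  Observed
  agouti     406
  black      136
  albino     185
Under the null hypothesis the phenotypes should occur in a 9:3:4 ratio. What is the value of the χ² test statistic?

0.080

The 9:3:4 ratio has 16 parts, so with N = 727 the expected counts are:
  agouti: 727 × 9/16 = 408.9375
  black: 727 × 3/16 = 136.3125
  albino: 727 × 4/16 = 181.75
χ² = Σ (O − E)² / E
  agouti: (406 − 408.9375)² / 408.9375 = 0.0211
  black: (136 − 136.3125)² / 136.3125 = 0.0007
  albino: (185 − 181.75)² / 181.75 = 0.0581
χ² = 0.0211 + 0.0007 + 0.0581 = 0.0799 ≈ 0.080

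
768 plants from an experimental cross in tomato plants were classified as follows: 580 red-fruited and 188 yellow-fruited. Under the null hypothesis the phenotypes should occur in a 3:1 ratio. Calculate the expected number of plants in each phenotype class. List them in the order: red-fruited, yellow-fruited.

The 3:1 ratio has 4 parts, so with N = 768 the expected counts are:
  red-fruited: 768 × 3/4 = 576
  yellow-fruited: 768 × 1/4 = 192

576, 192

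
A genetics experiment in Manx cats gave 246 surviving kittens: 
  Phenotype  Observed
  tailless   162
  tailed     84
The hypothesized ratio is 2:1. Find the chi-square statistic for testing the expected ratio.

0.073

Under the 2:1 hypothesis (Σ ratio = 3, N = 246):
  tailless: 246 × 2/3 = 164
  tailed: 246 × 1/3 = 82
χ² = Σ (O − E)² / E
  tailless: (162 − 164)² / 164 = 0.0244
  tailed: (84 − 82)² / 82 = 0.0488
χ² = 0.0244 + 0.0488 = 0.0732 ≈ 0.073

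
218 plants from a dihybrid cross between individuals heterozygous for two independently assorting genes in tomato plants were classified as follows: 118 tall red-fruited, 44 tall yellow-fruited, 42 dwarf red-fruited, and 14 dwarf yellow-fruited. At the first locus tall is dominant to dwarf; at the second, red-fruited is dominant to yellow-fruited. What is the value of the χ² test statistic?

A dihybrid F₂ with independent assortment and complete dominance at both loci gives a 9:3:3:1 phenotypic ratio.
Total ratio parts = 16. Expected numbers out of 218:
  tall red-fruited: 218 × 9/16 = 122.625
  tall yellow-fruited: 218 × 3/16 = 40.875
  dwarf red-fruited: 218 × 3/16 = 40.875
  dwarf yellow-fruited: 218 × 1/16 = 13.625
χ² = Σ (O − E)² / E
  tall red-fruited: (118 − 122.625)² / 122.625 = 0.1744
  tall yellow-fruited: (44 − 40.875)² / 40.875 = 0.2389
  dwarf red-fruited: (42 − 40.875)² / 40.875 = 0.0310
  dwarf yellow-fruited: (14 − 13.625)² / 13.625 = 0.0103
χ² = 0.1744 + 0.2389 + 0.0310 + 0.0103 = 0.4546 ≈ 0.455

0.455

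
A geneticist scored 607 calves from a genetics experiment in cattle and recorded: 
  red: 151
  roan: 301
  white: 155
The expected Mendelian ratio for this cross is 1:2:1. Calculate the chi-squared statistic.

0.094

Total ratio parts = 4. Expected numbers out of 607:
  red: 607 × 1/4 = 151.75
  roan: 607 × 2/4 = 303.5
  white: 607 × 1/4 = 151.75
χ² = Σ (O − E)² / E
  red: (151 − 151.75)² / 151.75 = 0.0037
  roan: (301 − 303.5)² / 303.5 = 0.0206
  white: (155 − 151.75)² / 151.75 = 0.0696
χ² = 0.0037 + 0.0206 + 0.0696 = 0.0939 ≈ 0.094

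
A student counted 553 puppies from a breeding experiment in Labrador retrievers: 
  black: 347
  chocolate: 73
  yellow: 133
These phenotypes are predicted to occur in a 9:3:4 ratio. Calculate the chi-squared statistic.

Total ratio parts = 16. Expected numbers out of 553:
  black: 553 × 9/16 = 311.0625
  chocolate: 553 × 3/16 = 103.6875
  yellow: 553 × 4/16 = 138.25
χ² = Σ (O − E)² / E
  black: (347 − 311.0625)² / 311.0625 = 4.1519
  chocolate: (73 − 103.6875)² / 103.6875 = 9.0823
  yellow: (133 − 138.25)² / 138.25 = 0.1994
χ² = 4.1519 + 9.0823 + 0.1994 = 13.4336 ≈ 13.434

13.434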